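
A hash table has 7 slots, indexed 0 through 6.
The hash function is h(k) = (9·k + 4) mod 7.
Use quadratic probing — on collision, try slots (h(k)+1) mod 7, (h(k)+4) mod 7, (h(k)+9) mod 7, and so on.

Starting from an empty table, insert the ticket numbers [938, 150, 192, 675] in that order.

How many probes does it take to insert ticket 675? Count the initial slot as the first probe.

4

Insert 938: h=4, slot 4 empty → index 4.
Insert 150: h=3, slot 3 empty → index 3.
Insert 192: h=3, slots 3,4 occupied → index 0.
Insert 675: h=3, slots 3,4,0 occupied → index 5.
Table: [192, ., ., 150, 938, 675, .]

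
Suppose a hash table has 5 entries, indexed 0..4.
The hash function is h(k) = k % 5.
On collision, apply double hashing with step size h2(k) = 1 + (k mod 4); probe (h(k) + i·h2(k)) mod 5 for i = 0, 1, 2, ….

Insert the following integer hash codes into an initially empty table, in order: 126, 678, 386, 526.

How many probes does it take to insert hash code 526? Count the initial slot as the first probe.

126: h=1 -> slot 1
678: h=3 -> slot 3
386: h=1, h2=3, probe 1,4 -> slot 4
526: h=1, h2=3, probe 1,4,2 -> slot 2
Table: [—, 126, 526, 678, 386]

3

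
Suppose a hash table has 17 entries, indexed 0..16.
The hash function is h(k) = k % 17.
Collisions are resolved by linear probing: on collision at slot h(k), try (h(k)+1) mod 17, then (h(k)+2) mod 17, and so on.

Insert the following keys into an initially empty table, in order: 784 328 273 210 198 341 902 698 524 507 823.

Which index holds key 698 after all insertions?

Insert 784: h=2, slot 2 empty → index 2.
Insert 328: h=5, slot 5 empty → index 5.
Insert 273: h=1, slot 1 empty → index 1.
Insert 210: h=6, slot 6 empty → index 6.
Insert 198: h=11, slot 11 empty → index 11.
Insert 341: h=1, slots 1,2 occupied → index 3.
Insert 902: h=1, slots 1,2,3 occupied → index 4.
Insert 698: h=1, slots 1,2,3,4,5,6 occupied → index 7.
Insert 524: h=14, slot 14 empty → index 14.
Insert 507: h=14, slot 14 occupied → index 15.
Insert 823: h=7, slot 7 occupied → index 8.
Table: [_, 273, 784, 341, 902, 328, 210, 698, 823, _, _, 198, _, _, 524, 507, _]

7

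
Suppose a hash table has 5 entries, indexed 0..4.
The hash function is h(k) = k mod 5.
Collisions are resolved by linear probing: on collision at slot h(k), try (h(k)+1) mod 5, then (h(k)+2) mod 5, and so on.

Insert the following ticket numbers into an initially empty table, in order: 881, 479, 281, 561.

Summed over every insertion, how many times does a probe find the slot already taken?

3

Insert 881: h=1, slot 1 empty → index 1.
Insert 479: h=4, slot 4 empty → index 4.
Insert 281: h=1, slot 1 occupied → index 2.
Insert 561: h=1, slots 1,2 occupied → index 3.
Table: [_, 881, 281, 561, 479]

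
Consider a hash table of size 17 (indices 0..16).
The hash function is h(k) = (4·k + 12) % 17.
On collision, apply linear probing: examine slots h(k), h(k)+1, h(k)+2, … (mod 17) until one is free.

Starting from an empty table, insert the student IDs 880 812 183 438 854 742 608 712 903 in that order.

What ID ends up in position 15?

183

Insert 880: h=13, slot 13 empty -> index 13.
Insert 812: h=13, slot 13 occupied -> index 14.
Insert 183: h=13, slots 13,14 occupied -> index 15.
Insert 438: h=13, slots 13,14,15 occupied -> index 16.
Insert 854: h=11, slot 11 empty -> index 11.
Insert 742: h=5, slot 5 empty -> index 5.
Insert 608: h=13, slots 13,14,15,16 occupied -> index 0.
Insert 712: h=4, slot 4 empty -> index 4.
Insert 903: h=3, slot 3 empty -> index 3.
Table: [608, -, -, 903, 712, 742, -, -, -, -, -, 854, -, 880, 812, 183, 438]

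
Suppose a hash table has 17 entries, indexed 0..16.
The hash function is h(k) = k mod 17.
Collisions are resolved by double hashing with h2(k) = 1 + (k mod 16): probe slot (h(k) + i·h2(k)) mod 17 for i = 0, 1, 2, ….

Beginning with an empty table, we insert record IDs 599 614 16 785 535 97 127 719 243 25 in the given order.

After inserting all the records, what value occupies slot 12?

599: h=4 → slot 4
614: h=2 → slot 2
16: h=16 → slot 16
785: h=3 → slot 3
535: h=8 → slot 8
97: h=12 → slot 12
127: h=8, h2=16, probe 8,7 → slot 7
719: h=5 → slot 5
243: h=5, h2=4, probe 5,9 → slot 9
25: h=8, h2=10, probe 8,1 → slot 1
Table: [., 25, 614, 785, 599, 719, ., 127, 535, 243, ., ., 97, ., ., ., 16]

97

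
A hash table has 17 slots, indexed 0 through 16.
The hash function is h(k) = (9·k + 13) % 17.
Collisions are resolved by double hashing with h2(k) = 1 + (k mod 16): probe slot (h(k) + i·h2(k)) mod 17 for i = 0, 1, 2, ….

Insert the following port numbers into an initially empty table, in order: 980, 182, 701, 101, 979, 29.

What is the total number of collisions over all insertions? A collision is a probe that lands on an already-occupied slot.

980: h=10 => slot 10
182: h=2 => slot 2
701: h=15 => slot 15
101: h=4 => slot 4
979: h=1 => slot 1
29: h=2, h2=14, probe 2,16 => slot 16
Table: [-, 979, 182, -, 101, -, -, -, -, -, 980, -, -, -, -, 701, 29]

1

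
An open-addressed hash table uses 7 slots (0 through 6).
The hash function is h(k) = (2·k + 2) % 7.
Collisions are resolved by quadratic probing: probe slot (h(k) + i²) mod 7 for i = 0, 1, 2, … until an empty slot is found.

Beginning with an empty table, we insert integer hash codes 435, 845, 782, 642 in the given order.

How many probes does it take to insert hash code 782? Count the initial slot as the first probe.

435: h=4 -> slot 4
845: h=5 -> slot 5
782: h=5, probe 5,6 -> slot 6
642: h=5, probe 5,6,2 -> slot 2
Table: [∅, ∅, 642, ∅, 435, 845, 782]

2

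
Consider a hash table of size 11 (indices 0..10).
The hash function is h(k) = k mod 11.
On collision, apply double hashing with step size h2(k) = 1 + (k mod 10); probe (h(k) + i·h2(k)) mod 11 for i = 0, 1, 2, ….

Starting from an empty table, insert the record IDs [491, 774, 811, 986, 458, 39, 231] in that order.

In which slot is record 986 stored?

3

491: h=7 -> slot 7
774: h=4 -> slot 4
811: h=8 -> slot 8
986: h=7, h2=7, probe 7,3 -> slot 3
458: h=7, h2=9, probe 7,5 -> slot 5
39: h=6 -> slot 6
231: h=0 -> slot 0
Table: [231, ., ., 986, 774, 458, 39, 491, 811, ., .]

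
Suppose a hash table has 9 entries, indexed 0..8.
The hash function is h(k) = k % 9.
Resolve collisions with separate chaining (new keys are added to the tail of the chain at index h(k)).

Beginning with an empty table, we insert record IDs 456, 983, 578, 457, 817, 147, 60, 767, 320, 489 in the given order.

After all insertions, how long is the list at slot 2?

3

456 -> bucket 6
983 -> bucket 2
578 -> bucket 2 (collision)
457 -> bucket 7
817 -> bucket 7 (collision)
147 -> bucket 3
60 -> bucket 6 (collision)
767 -> bucket 2 (collision)
320 -> bucket 5
489 -> bucket 3 (collision)
Final buckets:
0: ∅
1: ∅
2: 983 -> 578 -> 767
3: 147 -> 489
4: ∅
5: 320
6: 456 -> 60
7: 457 -> 817
8: ∅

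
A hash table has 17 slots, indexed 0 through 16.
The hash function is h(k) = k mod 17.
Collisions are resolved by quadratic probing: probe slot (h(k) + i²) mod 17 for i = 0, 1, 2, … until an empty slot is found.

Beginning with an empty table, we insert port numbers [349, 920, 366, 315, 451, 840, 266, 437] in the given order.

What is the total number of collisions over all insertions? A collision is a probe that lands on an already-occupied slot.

6

Insert 349: h=9, slot 9 empty => index 9.
Insert 920: h=2, slot 2 empty => index 2.
Insert 366: h=9, slot 9 occupied => index 10.
Insert 315: h=9, slots 9,10 occupied => index 13.
Insert 451: h=9, slots 9,10,13 occupied => index 1.
Insert 840: h=7, slot 7 empty => index 7.
Insert 266: h=11, slot 11 empty => index 11.
Insert 437: h=12, slot 12 empty => index 12.
Table: [-, 451, 920, -, -, -, -, 840, -, 349, 366, 266, 437, 315, -, -, -]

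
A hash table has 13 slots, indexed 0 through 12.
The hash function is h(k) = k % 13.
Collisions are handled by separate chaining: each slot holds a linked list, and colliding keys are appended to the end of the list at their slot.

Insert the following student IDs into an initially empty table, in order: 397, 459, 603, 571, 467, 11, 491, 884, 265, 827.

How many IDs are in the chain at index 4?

397 -> bucket 7
459 -> bucket 4
603 -> bucket 5
571 -> bucket 12
467 -> bucket 12 (collision)
11 -> bucket 11
491 -> bucket 10
884 -> bucket 0
265 -> bucket 5 (collision)
827 -> bucket 8
Final buckets:
0: 884
1: ∅
2: ∅
3: ∅
4: 459
5: 603 -> 265
6: ∅
7: 397
8: 827
9: ∅
10: 491
11: 11
12: 571 -> 467

1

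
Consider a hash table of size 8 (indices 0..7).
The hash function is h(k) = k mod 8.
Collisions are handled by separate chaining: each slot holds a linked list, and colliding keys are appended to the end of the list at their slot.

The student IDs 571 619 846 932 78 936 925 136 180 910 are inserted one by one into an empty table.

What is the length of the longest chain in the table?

3

571 -> bucket 3
619 -> bucket 3 (collision)
846 -> bucket 6
932 -> bucket 4
78 -> bucket 6 (collision)
936 -> bucket 0
925 -> bucket 5
136 -> bucket 0 (collision)
180 -> bucket 4 (collision)
910 -> bucket 6 (collision)
Final buckets:
0: 936 -> 136
1: —
2: —
3: 571 -> 619
4: 932 -> 180
5: 925
6: 846 -> 78 -> 910
7: —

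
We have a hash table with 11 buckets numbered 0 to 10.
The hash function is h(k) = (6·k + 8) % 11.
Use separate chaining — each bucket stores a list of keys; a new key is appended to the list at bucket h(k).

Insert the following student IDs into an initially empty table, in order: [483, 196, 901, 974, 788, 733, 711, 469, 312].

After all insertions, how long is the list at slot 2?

483 -> bucket 2
196 -> bucket 7
901 -> bucket 2 (collision)
974 -> bucket 0
788 -> bucket 6
733 -> bucket 6 (collision)
711 -> bucket 6 (collision)
469 -> bucket 6 (collision)
312 -> bucket 10
Final buckets:
0: 974
1: _
2: 483 -> 901
3: _
4: _
5: _
6: 788 -> 733 -> 711 -> 469
7: 196
8: _
9: _
10: 312

2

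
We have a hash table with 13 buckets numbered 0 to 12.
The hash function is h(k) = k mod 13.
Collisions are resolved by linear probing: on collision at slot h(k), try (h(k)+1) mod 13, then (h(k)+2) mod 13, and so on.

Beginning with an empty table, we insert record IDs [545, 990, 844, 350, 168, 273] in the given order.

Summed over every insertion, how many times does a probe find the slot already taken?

Insert 545: h=12, slot 12 empty → index 12.
Insert 990: h=2, slot 2 empty → index 2.
Insert 844: h=12, slot 12 occupied → index 0.
Insert 350: h=12, slots 12,0 occupied → index 1.
Insert 168: h=12, slots 12,0,1,2 occupied → index 3.
Insert 273: h=0, slots 0,1,2,3 occupied → index 4.
Table: [844, 350, 990, 168, 273, _, _, _, _, _, _, _, 545]

11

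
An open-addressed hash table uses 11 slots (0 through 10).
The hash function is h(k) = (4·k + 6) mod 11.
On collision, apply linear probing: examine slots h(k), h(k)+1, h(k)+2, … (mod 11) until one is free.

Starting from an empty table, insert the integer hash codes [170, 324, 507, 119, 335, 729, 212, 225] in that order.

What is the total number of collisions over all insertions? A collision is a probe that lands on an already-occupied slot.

11

Insert 170: h=4, slot 4 empty → index 4.
Insert 324: h=4, slot 4 occupied → index 5.
Insert 507: h=10, slot 10 empty → index 10.
Insert 119: h=9, slot 9 empty → index 9.
Insert 335: h=4, slots 4,5 occupied → index 6.
Insert 729: h=7, slot 7 empty → index 7.
Insert 212: h=7, slot 7 occupied → index 8.
Insert 225: h=4, slots 4,5,6,7,8,9,10 occupied → index 0.
Table: [225, ., ., ., 170, 324, 335, 729, 212, 119, 507]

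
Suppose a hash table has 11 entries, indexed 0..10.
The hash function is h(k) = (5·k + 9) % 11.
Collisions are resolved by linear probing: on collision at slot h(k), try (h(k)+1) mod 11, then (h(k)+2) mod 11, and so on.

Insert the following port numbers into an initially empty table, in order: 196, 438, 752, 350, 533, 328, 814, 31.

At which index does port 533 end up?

Insert 196: h=10, slot 10 empty => index 10.
Insert 438: h=10, slot 10 occupied => index 0.
Insert 752: h=7, slot 7 empty => index 7.
Insert 350: h=10, slots 10,0 occupied => index 1.
Insert 533: h=1, slot 1 occupied => index 2.
Insert 328: h=10, slots 10,0,1,2 occupied => index 3.
Insert 814: h=9, slot 9 empty => index 9.
Insert 31: h=10, slots 10,0,1,2,3 occupied => index 4.
Table: [438, 350, 533, 328, 31, —, —, 752, —, 814, 196]

2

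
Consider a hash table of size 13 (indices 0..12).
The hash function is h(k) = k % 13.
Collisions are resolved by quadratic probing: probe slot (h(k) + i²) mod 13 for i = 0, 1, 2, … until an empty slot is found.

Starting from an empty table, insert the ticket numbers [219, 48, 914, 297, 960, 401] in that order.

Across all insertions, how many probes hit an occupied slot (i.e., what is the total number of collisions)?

6

219: h=11 -> slot 11
48: h=9 -> slot 9
914: h=4 -> slot 4
297: h=11, probe 11,12 -> slot 12
960: h=11, probe 11,12,2 -> slot 2
401: h=11, probe 11,12,2,7 -> slot 7
Table: [—, —, 960, —, 914, —, —, 401, —, 48, —, 219, 297]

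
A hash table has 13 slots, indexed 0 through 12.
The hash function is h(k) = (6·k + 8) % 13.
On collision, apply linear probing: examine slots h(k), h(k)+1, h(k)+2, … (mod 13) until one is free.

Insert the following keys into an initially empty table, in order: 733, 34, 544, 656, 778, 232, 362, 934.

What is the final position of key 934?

1

733 hashes to 12; slot 12 is free => place at 12.
34 hashes to 4; slot 4 is free => place at 4.
544 hashes to 9; slot 9 is free => place at 9.
656 hashes to 5; slot 5 is free => place at 5.
778 hashes to 9; 9 taken => place at 10.
232 hashes to 9; 9,10 taken => place at 11.
362 hashes to 9; 9,10,11,12 taken => place at 0.
934 hashes to 9; 9,10,11,12,0 taken => place at 1.
Table: [362, 934, ∅, ∅, 34, 656, ∅, ∅, ∅, 544, 778, 232, 733]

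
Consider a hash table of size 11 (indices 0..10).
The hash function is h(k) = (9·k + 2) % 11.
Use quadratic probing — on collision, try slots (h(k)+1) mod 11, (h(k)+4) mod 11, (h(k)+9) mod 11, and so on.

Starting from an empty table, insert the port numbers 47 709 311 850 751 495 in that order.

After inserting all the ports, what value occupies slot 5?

47: h=7 → slot 7
709: h=3 → slot 3
311: h=7, probe 7,8 → slot 8
850: h=7, probe 7,8,0 → slot 0
751: h=7, probe 7,8,0,5 → slot 5
495: h=2 → slot 2
Table: [850, —, 495, 709, —, 751, —, 47, 311, —, —]

751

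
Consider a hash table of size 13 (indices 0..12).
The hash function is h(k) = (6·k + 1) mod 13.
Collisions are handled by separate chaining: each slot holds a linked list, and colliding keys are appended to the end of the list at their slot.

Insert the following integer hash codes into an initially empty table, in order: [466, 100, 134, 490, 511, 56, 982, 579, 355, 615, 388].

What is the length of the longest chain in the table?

5

466 -> bucket 2
100 -> bucket 3
134 -> bucket 12
490 -> bucket 3 (collision)
511 -> bucket 12 (collision)
56 -> bucket 12 (collision)
982 -> bucket 4
579 -> bucket 4 (collision)
355 -> bucket 12 (collision)
615 -> bucket 12 (collision)
388 -> bucket 2 (collision)
Final buckets:
0: —
1: —
2: 466 -> 388
3: 100 -> 490
4: 982 -> 579
5: —
6: —
7: —
8: —
9: —
10: —
11: —
12: 134 -> 511 -> 56 -> 355 -> 615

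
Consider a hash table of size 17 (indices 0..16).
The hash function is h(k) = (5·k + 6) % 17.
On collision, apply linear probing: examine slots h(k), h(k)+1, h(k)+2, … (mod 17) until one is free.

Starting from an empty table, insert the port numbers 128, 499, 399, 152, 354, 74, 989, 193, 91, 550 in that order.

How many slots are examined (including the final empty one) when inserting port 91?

5

Insert 128: h=0, slot 0 empty -> index 0.
Insert 499: h=2, slot 2 empty -> index 2.
Insert 399: h=12, slot 12 empty -> index 12.
Insert 152: h=1, slot 1 empty -> index 1.
Insert 354: h=8, slot 8 empty -> index 8.
Insert 74: h=2, slot 2 occupied -> index 3.
Insert 989: h=4, slot 4 empty -> index 4.
Insert 193: h=2, slots 2,3,4 occupied -> index 5.
Insert 91: h=2, slots 2,3,4,5 occupied -> index 6.
Insert 550: h=2, slots 2,3,4,5,6 occupied -> index 7.
Table: [128, 152, 499, 74, 989, 193, 91, 550, 354, ∅, ∅, ∅, 399, ∅, ∅, ∅, ∅]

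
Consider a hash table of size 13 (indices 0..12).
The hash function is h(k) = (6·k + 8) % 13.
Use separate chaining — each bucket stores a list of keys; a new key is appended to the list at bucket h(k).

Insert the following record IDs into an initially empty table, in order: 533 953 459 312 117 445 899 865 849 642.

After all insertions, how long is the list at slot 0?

1

Insert 533: h=8, bucket 8 empty -> new chain.
Insert 953: h=6, bucket 6 empty -> new chain.
Insert 459: h=6, bucket 6 nonempty -> append to chain.
Insert 312: h=8, bucket 8 nonempty -> append to chain.
Insert 117: h=8, bucket 8 nonempty -> append to chain.
Insert 445: h=0, bucket 0 empty -> new chain.
Insert 899: h=7, bucket 7 empty -> new chain.
Insert 865: h=11, bucket 11 empty -> new chain.
Insert 849: h=6, bucket 6 nonempty -> append to chain.
Insert 642: h=12, bucket 12 empty -> new chain.
Final buckets:
0: 445
1: ∅
2: ∅
3: ∅
4: ∅
5: ∅
6: 953 -> 459 -> 849
7: 899
8: 533 -> 312 -> 117
9: ∅
10: ∅
11: 865
12: 642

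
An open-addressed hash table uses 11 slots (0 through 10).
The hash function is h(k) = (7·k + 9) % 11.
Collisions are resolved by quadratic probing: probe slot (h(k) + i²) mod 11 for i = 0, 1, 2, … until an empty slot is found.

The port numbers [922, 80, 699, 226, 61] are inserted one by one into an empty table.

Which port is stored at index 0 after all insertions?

922 hashes to 6; slot 6 is free => place at 6.
80 hashes to 8; slot 8 is free => place at 8.
699 hashes to 7; slot 7 is free => place at 7.
226 hashes to 7; 7,8 taken => place at 0.
61 hashes to 7; 7,8,0 taken => place at 5.
Table: [226, _, _, _, _, 61, 922, 699, 80, _, _]

226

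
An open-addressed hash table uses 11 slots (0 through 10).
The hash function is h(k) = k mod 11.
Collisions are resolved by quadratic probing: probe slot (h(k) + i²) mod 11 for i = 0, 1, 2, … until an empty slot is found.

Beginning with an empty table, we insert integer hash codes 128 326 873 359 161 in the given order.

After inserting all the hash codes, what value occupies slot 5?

128: h=7 => slot 7
326: h=7, probe 7,8 => slot 8
873: h=4 => slot 4
359: h=7, probe 7,8,0 => slot 0
161: h=7, probe 7,8,0,5 => slot 5
Table: [359, ., ., ., 873, 161, ., 128, 326, ., .]

161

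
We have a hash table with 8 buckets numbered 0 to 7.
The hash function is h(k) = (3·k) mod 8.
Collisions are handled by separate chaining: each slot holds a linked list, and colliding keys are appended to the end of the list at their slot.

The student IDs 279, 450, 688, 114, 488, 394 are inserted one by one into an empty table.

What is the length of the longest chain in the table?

Insert 279: h=5, bucket 5 empty -> new chain.
Insert 450: h=6, bucket 6 empty -> new chain.
Insert 688: h=0, bucket 0 empty -> new chain.
Insert 114: h=6, bucket 6 nonempty -> append to chain.
Insert 488: h=0, bucket 0 nonempty -> append to chain.
Insert 394: h=6, bucket 6 nonempty -> append to chain.
Final buckets:
0: 688 -> 488
1: .
2: .
3: .
4: .
5: 279
6: 450 -> 114 -> 394
7: .

3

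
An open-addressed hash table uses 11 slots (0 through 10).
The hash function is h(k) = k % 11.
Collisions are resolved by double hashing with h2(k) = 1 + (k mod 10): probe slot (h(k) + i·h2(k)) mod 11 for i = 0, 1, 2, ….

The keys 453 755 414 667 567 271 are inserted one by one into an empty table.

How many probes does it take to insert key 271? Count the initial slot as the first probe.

2

453: h=2 → slot 2
755: h=7 → slot 7
414: h=7, h2=5, probe 7,1 → slot 1
667: h=7, h2=8, probe 7,4 → slot 4
567: h=6 → slot 6
271: h=7, h2=2, probe 7,9 → slot 9
Table: [∅, 414, 453, ∅, 667, ∅, 567, 755, ∅, 271, ∅]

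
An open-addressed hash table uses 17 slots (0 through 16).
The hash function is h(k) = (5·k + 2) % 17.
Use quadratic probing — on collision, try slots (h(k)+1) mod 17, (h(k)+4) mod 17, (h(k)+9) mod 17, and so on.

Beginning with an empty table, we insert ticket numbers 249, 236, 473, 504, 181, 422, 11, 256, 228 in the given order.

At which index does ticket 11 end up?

15

249: h=6 -> slot 6
236: h=9 -> slot 9
473: h=4 -> slot 4
504: h=6, probe 6,7 -> slot 7
181: h=6, probe 6,7,10 -> slot 10
422: h=4, probe 4,5 -> slot 5
11: h=6, probe 6,7,10,15 -> slot 15
256: h=7, probe 7,8 -> slot 8
228: h=3 -> slot 3
Table: [_, _, _, 228, 473, 422, 249, 504, 256, 236, 181, _, _, _, _, 11, _]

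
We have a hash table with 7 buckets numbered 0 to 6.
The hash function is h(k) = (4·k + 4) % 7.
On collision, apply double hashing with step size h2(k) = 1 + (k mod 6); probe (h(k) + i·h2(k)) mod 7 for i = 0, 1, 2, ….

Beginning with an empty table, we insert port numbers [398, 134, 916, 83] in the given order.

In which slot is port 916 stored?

398 hashes to 0; slot 0 is free => place at 0.
134 hashes to 1; slot 1 is free => place at 1.
916 hashes to 0, h2=5; 0 taken => place at 5.
83 hashes to 0, h2=6; 0 taken => place at 6.
Table: [398, 134, ., ., ., 916, 83]

5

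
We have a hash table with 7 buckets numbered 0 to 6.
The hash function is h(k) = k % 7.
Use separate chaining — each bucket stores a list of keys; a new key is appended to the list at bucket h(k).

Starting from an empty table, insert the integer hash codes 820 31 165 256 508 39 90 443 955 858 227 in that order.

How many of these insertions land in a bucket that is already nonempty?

6

820 -> bucket 1
31 -> bucket 3
165 -> bucket 4
256 -> bucket 4 (collision)
508 -> bucket 4 (collision)
39 -> bucket 4 (collision)
90 -> bucket 6
443 -> bucket 2
955 -> bucket 3 (collision)
858 -> bucket 4 (collision)
227 -> bucket 3 (collision)
Final buckets:
0: -
1: 820
2: 443
3: 31 -> 955 -> 227
4: 165 -> 256 -> 508 -> 39 -> 858
5: -
6: 90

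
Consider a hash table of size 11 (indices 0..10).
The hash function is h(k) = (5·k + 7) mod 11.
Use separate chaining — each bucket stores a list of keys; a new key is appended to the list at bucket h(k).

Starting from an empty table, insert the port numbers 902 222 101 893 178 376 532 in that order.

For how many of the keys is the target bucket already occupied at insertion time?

902 → bucket 7
222 → bucket 6
101 → bucket 6 (collision)
893 → bucket 6 (collision)
178 → bucket 6 (collision)
376 → bucket 6 (collision)
532 → bucket 5
Final buckets:
0: .
1: .
2: .
3: .
4: .
5: 532
6: 222 -> 101 -> 893 -> 178 -> 376
7: 902
8: .
9: .
10: .

4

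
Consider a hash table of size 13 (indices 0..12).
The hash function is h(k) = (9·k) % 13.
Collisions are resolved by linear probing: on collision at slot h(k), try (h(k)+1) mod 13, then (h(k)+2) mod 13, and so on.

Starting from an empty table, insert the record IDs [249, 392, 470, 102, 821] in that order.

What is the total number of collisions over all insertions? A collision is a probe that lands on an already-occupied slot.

249: h=5 → slot 5
392: h=5, probe 5,6 → slot 6
470: h=5, probe 5,6,7 → slot 7
102: h=8 → slot 8
821: h=5, probe 5,6,7,8,9 → slot 9
Table: [—, —, —, —, —, 249, 392, 470, 102, 821, —, —, —]

7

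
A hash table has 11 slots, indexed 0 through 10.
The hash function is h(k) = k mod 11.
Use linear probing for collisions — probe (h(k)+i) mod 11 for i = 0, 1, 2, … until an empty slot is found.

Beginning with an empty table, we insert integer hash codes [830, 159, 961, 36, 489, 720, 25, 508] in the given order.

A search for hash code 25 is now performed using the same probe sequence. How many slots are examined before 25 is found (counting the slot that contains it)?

Insert 830: h=5, slot 5 empty => index 5.
Insert 159: h=5, slot 5 occupied => index 6.
Insert 961: h=4, slot 4 empty => index 4.
Insert 36: h=3, slot 3 empty => index 3.
Insert 489: h=5, slots 5,6 occupied => index 7.
Insert 720: h=5, slots 5,6,7 occupied => index 8.
Insert 25: h=3, slots 3,4,5,6,7,8 occupied => index 9.
Insert 508: h=2, slot 2 empty => index 2.
Table: [—, —, 508, 36, 961, 830, 159, 489, 720, 25, —]
Lookup 25: h=3, probe 3,4,5,6,7,8,9 → found at 9.

7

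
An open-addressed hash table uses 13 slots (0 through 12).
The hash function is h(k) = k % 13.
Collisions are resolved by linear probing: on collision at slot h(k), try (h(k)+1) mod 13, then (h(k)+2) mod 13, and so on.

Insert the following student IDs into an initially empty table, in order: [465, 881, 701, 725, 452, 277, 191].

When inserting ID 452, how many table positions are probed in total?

5

465: h=10 -> slot 10
881: h=10, probe 10,11 -> slot 11
701: h=12 -> slot 12
725: h=10, probe 10,11,12,0 -> slot 0
452: h=10, probe 10,11,12,0,1 -> slot 1
277: h=4 -> slot 4
191: h=9 -> slot 9
Table: [725, 452, —, —, 277, —, —, —, —, 191, 465, 881, 701]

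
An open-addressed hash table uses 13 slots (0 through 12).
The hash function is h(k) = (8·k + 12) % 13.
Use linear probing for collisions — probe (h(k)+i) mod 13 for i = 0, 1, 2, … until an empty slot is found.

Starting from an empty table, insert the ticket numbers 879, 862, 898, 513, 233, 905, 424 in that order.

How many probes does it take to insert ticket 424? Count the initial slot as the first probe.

Insert 879: h=11, slot 11 empty => index 11.
Insert 862: h=5, slot 5 empty => index 5.
Insert 898: h=7, slot 7 empty => index 7.
Insert 513: h=8, slot 8 empty => index 8.
Insert 233: h=4, slot 4 empty => index 4.
Insert 905: h=11, slot 11 occupied => index 12.
Insert 424: h=11, slots 11,12 occupied => index 0.
Table: [424, _, _, _, 233, 862, _, 898, 513, _, _, 879, 905]

3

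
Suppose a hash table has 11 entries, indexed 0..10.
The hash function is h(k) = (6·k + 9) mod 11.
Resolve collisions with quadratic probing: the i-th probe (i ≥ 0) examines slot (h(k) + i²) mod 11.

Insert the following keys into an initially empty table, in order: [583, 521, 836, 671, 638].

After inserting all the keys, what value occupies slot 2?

583: h=9 => slot 9
521: h=0 => slot 0
836: h=9, probe 9,10 => slot 10
671: h=9, probe 9,10,2 => slot 2
638: h=9, probe 9,10,2,7 => slot 7
Table: [521, —, 671, —, —, —, —, 638, —, 583, 836]

671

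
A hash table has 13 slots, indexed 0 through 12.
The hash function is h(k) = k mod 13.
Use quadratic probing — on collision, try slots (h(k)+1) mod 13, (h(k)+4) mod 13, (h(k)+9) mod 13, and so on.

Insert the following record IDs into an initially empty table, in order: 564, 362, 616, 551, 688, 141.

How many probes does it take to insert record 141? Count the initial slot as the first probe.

3

564 hashes to 5; slot 5 is free => place at 5.
362 hashes to 11; slot 11 is free => place at 11.
616 hashes to 5; 5 taken => place at 6.
551 hashes to 5; 5,6 taken => place at 9.
688 hashes to 12; slot 12 is free => place at 12.
141 hashes to 11; 11,12 taken => place at 2.
Table: [., ., 141, ., ., 564, 616, ., ., 551, ., 362, 688]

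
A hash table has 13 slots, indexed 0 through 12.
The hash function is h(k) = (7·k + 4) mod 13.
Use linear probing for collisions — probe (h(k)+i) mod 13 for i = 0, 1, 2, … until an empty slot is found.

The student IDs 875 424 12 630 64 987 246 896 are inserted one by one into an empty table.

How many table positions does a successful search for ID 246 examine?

4

875: h=6 → slot 6
424: h=8 → slot 8
12: h=10 → slot 10
630: h=7 → slot 7
64: h=10, probe 10,11 → slot 11
987: h=10, probe 10,11,12 → slot 12
246: h=10, probe 10,11,12,0 → slot 0
896: h=10, probe 10,11,12,0,1 → slot 1
Table: [246, 896, —, —, —, —, 875, 630, 424, —, 12, 64, 987]
Lookup 246: h=10, probe 10,11,12,0 → found at 0.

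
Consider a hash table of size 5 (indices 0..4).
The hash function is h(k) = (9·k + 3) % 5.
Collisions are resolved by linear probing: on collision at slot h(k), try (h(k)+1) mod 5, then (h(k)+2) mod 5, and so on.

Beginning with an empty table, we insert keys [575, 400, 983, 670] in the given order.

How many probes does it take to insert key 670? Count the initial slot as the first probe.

575 hashes to 3; slot 3 is free -> place at 3.
400 hashes to 3; 3 taken -> place at 4.
983 hashes to 0; slot 0 is free -> place at 0.
670 hashes to 3; 3,4,0 taken -> place at 1.
Table: [983, 670, ., 575, 400]

4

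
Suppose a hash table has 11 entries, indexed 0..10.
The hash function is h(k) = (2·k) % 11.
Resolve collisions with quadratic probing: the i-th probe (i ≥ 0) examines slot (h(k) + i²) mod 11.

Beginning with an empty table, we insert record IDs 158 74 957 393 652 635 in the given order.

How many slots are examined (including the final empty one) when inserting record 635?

Insert 158: h=8, slot 8 empty -> index 8.
Insert 74: h=5, slot 5 empty -> index 5.
Insert 957: h=0, slot 0 empty -> index 0.
Insert 393: h=5, slot 5 occupied -> index 6.
Insert 652: h=6, slot 6 occupied -> index 7.
Insert 635: h=5, slots 5,6 occupied -> index 9.
Table: [957, ∅, ∅, ∅, ∅, 74, 393, 652, 158, 635, ∅]

3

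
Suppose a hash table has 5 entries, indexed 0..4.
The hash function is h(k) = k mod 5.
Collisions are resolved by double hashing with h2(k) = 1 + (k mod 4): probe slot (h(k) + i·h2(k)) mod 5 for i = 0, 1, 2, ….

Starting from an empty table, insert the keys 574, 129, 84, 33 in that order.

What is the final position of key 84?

0

574: h=4 => slot 4
129: h=4, h2=2, probe 4,1 => slot 1
84: h=4, h2=1, probe 4,0 => slot 0
33: h=3 => slot 3
Table: [84, 129, ∅, 33, 574]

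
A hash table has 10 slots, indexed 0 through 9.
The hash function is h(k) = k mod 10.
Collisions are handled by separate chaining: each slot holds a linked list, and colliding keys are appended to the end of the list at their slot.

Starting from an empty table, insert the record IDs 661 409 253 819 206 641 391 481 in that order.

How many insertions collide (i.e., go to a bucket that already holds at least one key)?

661 -> bucket 1
409 -> bucket 9
253 -> bucket 3
819 -> bucket 9 (collision)
206 -> bucket 6
641 -> bucket 1 (collision)
391 -> bucket 1 (collision)
481 -> bucket 1 (collision)
Final buckets:
0: .
1: 661 -> 641 -> 391 -> 481
2: .
3: 253
4: .
5: .
6: 206
7: .
8: .
9: 409 -> 819

4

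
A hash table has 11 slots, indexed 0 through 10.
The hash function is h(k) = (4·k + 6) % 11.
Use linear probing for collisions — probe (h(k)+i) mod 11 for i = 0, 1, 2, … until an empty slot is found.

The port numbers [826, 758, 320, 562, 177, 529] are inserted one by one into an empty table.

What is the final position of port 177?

Insert 826: h=10, slot 10 empty → index 10.
Insert 758: h=2, slot 2 empty → index 2.
Insert 320: h=10, slot 10 occupied → index 0.
Insert 562: h=10, slots 10,0 occupied → index 1.
Insert 177: h=10, slots 10,0,1,2 occupied → index 3.
Insert 529: h=10, slots 10,0,1,2,3 occupied → index 4.
Table: [320, 562, 758, 177, 529, _, _, _, _, _, 826]

3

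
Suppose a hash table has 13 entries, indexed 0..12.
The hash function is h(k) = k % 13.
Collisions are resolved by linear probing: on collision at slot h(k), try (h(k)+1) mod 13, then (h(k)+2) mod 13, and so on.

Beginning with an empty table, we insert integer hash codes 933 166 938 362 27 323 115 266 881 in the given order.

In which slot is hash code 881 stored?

933 hashes to 10; slot 10 is free -> place at 10.
166 hashes to 10; 10 taken -> place at 11.
938 hashes to 2; slot 2 is free -> place at 2.
362 hashes to 11; 11 taken -> place at 12.
27 hashes to 1; slot 1 is free -> place at 1.
323 hashes to 11; 11,12 taken -> place at 0.
115 hashes to 11; 11,12,0,1,2 taken -> place at 3.
266 hashes to 6; slot 6 is free -> place at 6.
881 hashes to 10; 10,11,12,0,1,2,3 taken -> place at 4.
Table: [323, 27, 938, 115, 881, —, 266, —, —, —, 933, 166, 362]

4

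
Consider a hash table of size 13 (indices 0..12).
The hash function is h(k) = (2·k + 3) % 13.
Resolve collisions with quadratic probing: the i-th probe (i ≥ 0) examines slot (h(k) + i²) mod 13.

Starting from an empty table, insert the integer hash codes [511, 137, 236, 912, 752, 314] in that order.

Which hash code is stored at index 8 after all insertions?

511: h=11 -> slot 11
137: h=4 -> slot 4
236: h=7 -> slot 7
912: h=7, probe 7,8 -> slot 8
752: h=12 -> slot 12
314: h=7, probe 7,8,11,3 -> slot 3
Table: [., ., ., 314, 137, ., ., 236, 912, ., ., 511, 752]

912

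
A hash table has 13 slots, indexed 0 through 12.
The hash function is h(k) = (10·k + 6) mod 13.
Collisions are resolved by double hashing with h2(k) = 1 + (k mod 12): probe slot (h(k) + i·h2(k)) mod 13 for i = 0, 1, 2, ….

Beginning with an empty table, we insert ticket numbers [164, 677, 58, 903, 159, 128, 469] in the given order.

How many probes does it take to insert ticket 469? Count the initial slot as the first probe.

3

164 hashes to 8; slot 8 is free => place at 8.
677 hashes to 3; slot 3 is free => place at 3.
58 hashes to 1; slot 1 is free => place at 1.
903 hashes to 1, h2=4; 1 taken => place at 5.
159 hashes to 10; slot 10 is free => place at 10.
128 hashes to 12; slot 12 is free => place at 12.
469 hashes to 3, h2=2; 3,5 taken => place at 7.
Table: [-, 58, -, 677, -, 903, -, 469, 164, -, 159, -, 128]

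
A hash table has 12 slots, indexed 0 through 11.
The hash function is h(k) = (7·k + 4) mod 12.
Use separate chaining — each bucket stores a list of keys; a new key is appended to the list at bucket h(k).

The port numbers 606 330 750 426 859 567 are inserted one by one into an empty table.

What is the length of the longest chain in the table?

Insert 606: h=10, bucket 10 empty -> new chain.
Insert 330: h=10, bucket 10 nonempty -> append to chain.
Insert 750: h=10, bucket 10 nonempty -> append to chain.
Insert 426: h=10, bucket 10 nonempty -> append to chain.
Insert 859: h=5, bucket 5 empty -> new chain.
Insert 567: h=1, bucket 1 empty -> new chain.
Final buckets:
0: -
1: 567
2: -
3: -
4: -
5: 859
6: -
7: -
8: -
9: -
10: 606 -> 330 -> 750 -> 426
11: -

4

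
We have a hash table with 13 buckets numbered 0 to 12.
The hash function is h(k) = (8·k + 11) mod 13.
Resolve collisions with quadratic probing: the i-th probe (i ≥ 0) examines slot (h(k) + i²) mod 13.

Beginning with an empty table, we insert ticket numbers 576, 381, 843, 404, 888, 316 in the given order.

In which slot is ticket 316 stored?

576: h=4 -> slot 4
381: h=4, probe 4,5 -> slot 5
843: h=8 -> slot 8
404: h=6 -> slot 6
888: h=4, probe 4,5,8,0 -> slot 0
316: h=4, probe 4,5,8,0,7 -> slot 7
Table: [888, ., ., ., 576, 381, 404, 316, 843, ., ., ., .]

7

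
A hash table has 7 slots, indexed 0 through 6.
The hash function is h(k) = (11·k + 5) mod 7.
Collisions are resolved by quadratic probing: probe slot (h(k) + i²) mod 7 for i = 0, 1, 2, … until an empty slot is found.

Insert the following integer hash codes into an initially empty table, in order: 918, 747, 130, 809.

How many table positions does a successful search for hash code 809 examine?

Insert 918: h=2, slot 2 empty => index 2.
Insert 747: h=4, slot 4 empty => index 4.
Insert 130: h=0, slot 0 empty => index 0.
Insert 809: h=0, slot 0 occupied => index 1.
Table: [130, 809, 918, _, 747, _, _]
Lookup 809: h=0, probe 0,1 → found at 1.

2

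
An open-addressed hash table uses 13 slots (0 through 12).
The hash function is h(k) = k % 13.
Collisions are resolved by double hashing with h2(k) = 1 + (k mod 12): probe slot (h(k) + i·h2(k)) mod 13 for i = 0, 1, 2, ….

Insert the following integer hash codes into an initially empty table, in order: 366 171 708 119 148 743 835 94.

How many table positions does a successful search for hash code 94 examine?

366 hashes to 2; slot 2 is free => place at 2.
171 hashes to 2, h2=4; 2 taken => place at 6.
708 hashes to 6, h2=1; 6 taken => place at 7.
119 hashes to 2, h2=12; 2 taken => place at 1.
148 hashes to 5; slot 5 is free => place at 5.
743 hashes to 2, h2=12; 2,1 taken => place at 0.
835 hashes to 3; slot 3 is free => place at 3.
94 hashes to 3, h2=11; 3,1 taken => place at 12.
Table: [743, 119, 366, 835, _, 148, 171, 708, _, _, _, _, 94]
Lookup 94: h=3, h2=11, probe 3,1,12 → found at 12.

3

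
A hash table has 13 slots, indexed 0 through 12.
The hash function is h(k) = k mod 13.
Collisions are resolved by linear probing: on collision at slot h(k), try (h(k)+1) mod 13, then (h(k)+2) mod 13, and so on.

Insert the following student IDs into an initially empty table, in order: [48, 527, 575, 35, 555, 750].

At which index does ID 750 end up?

12

48 hashes to 9; slot 9 is free => place at 9.
527 hashes to 7; slot 7 is free => place at 7.
575 hashes to 3; slot 3 is free => place at 3.
35 hashes to 9; 9 taken => place at 10.
555 hashes to 9; 9,10 taken => place at 11.
750 hashes to 9; 9,10,11 taken => place at 12.
Table: [_, _, _, 575, _, _, _, 527, _, 48, 35, 555, 750]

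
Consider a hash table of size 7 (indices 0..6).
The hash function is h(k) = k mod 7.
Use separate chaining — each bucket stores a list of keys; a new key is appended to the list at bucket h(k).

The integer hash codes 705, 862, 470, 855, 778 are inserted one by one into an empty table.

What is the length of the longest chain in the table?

4

705 -> bucket 5
862 -> bucket 1
470 -> bucket 1 (collision)
855 -> bucket 1 (collision)
778 -> bucket 1 (collision)
Final buckets:
0: —
1: 862 -> 470 -> 855 -> 778
2: —
3: —
4: —
5: 705
6: —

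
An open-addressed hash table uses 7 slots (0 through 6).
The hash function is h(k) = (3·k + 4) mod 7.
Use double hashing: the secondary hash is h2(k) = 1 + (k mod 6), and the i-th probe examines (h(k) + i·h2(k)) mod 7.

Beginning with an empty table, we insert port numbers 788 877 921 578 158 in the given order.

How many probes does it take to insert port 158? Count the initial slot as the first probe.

788 hashes to 2; slot 2 is free -> place at 2.
877 hashes to 3; slot 3 is free -> place at 3.
921 hashes to 2, h2=4; 2 taken -> place at 6.
578 hashes to 2, h2=3; 2 taken -> place at 5.
158 hashes to 2, h2=3; 2,5 taken -> place at 1.
Table: [., 158, 788, 877, ., 578, 921]

3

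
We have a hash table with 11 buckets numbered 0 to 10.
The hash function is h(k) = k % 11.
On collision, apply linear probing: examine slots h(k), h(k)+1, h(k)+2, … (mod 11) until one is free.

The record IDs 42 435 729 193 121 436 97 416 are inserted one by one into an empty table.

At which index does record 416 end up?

42 hashes to 9; slot 9 is free => place at 9.
435 hashes to 6; slot 6 is free => place at 6.
729 hashes to 3; slot 3 is free => place at 3.
193 hashes to 6; 6 taken => place at 7.
121 hashes to 0; slot 0 is free => place at 0.
436 hashes to 7; 7 taken => place at 8.
97 hashes to 9; 9 taken => place at 10.
416 hashes to 9; 9,10,0 taken => place at 1.
Table: [121, 416, —, 729, —, —, 435, 193, 436, 42, 97]

1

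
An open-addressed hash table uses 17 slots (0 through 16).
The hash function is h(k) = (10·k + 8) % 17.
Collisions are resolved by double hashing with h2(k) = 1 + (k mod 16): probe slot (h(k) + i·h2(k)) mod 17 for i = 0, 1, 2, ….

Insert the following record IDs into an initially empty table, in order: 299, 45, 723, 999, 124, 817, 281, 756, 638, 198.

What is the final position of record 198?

299: h=6 => slot 6
45: h=16 => slot 16
723: h=13 => slot 13
999: h=2 => slot 2
124: h=7 => slot 7
817: h=1 => slot 1
281: h=13, h2=10, probe 13,6,16,9 => slot 9
756: h=3 => slot 3
638: h=13, h2=15, probe 13,11 => slot 11
198: h=16, h2=7, probe 16,6,13,3,10 => slot 10
Table: [., 817, 999, 756, ., ., 299, 124, ., 281, 198, 638, ., 723, ., ., 45]

10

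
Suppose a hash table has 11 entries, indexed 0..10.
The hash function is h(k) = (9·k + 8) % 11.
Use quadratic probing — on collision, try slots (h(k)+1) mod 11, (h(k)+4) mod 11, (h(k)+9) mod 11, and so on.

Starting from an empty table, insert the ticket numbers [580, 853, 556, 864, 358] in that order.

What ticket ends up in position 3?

580: h=3 => slot 3
853: h=7 => slot 7
556: h=7, probe 7,8 => slot 8
864: h=7, probe 7,8,0 => slot 0
358: h=7, probe 7,8,0,5 => slot 5
Table: [864, ∅, ∅, 580, ∅, 358, ∅, 853, 556, ∅, ∅]

580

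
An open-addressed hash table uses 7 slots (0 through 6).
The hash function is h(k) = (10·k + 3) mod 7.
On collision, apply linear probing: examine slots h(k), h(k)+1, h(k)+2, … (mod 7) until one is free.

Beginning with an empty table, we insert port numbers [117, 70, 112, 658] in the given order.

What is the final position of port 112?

Insert 117: h=4, slot 4 empty → index 4.
Insert 70: h=3, slot 3 empty → index 3.
Insert 112: h=3, slots 3,4 occupied → index 5.
Insert 658: h=3, slots 3,4,5 occupied → index 6.
Table: [—, —, —, 70, 117, 112, 658]

5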